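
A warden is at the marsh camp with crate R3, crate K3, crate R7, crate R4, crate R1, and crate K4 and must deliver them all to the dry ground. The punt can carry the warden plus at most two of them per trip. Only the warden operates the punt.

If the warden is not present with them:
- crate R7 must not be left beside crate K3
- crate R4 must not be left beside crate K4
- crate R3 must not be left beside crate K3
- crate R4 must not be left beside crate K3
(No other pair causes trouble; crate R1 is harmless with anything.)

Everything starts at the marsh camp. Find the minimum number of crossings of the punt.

7

Counting alone: the warden can take at most 2 across per trip to the dry ground, so moving all 6 needs at least 3 loaded trips out, with a return between consecutive ones — at least 5 crossings.
The safety rule pushes this higher. Following every safe sequence of crossings, the most of the 6 that can be at the dry ground as the punt arrives there on crossing 5 is 5 — never all 6.
So no plan with fewer than 7 crossings exists, and this one achieves 7:
1. Warden goes to the dry ground with crate K3 and crate R4.  [the marsh camp: crate K4, crate R1, crate R3, crate R7 | the dry ground: crate K3, crate R4]
2. Warden goes back to the marsh camp with crate K3.  [the marsh camp: crate K3, crate K4, crate R1, crate R3, crate R7 | the dry ground: crate R4]
3. Warden goes to the dry ground with crate K3 and crate R3.  [the marsh camp: crate K4, crate R1, crate R7 | the dry ground: crate K3, crate R3, crate R4]
4. Warden goes back to the marsh camp with crate K3.  [the marsh camp: crate K3, crate K4, crate R1, crate R7 | the dry ground: crate R3, crate R4]
5. Warden goes to the dry ground with crate R1 and crate R7.  [the marsh camp: crate K3, crate K4 | the dry ground: crate R1, crate R3, crate R4, crate R7]
6. Warden goes back to the marsh camp alone.  [the marsh camp: crate K3, crate K4 | the dry ground: crate R1, crate R3, crate R4, crate R7]
7. Warden goes to the dry ground with crate K3 and crate K4.  [the marsh camp: — | the dry ground: crate K3, crate K4, crate R1, crate R3, crate R4, crate R7]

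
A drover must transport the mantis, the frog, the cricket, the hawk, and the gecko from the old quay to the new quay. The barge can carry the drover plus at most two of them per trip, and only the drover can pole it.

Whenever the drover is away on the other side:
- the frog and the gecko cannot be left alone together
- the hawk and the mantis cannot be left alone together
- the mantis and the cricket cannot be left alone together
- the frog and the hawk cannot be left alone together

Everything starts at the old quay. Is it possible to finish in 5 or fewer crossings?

Counting alone: the drover can take at most 2 across per trip to the new quay, so moving all 5 needs at least 3 loaded trips out, with a return between consecutive ones — at least 5 crossings.
The safety rule pushes this higher. Following every safe sequence of crossings, the most of the 5 that can be at the new quay as the barge arrives there on crossing 5 is 4 — never all 5.
So the move cannot be finished within 5 crossings. (The shortest complete plan takes 7:)
1. Drover goes to the new quay with the frog and the mantis.  [the old quay: the cricket, the gecko, the hawk | the new quay: the frog, the mantis]
2. Drover goes back to the old quay alone.  [the old quay: the cricket, the gecko, the hawk | the new quay: the frog, the mantis]
3. Drover goes to the new quay with the cricket.  [the old quay: the gecko, the hawk | the new quay: the cricket, the frog, the mantis]
4. Drover goes back to the old quay with the mantis.  [the old quay: the gecko, the hawk, the mantis | the new quay: the cricket, the frog]
5. Drover goes to the new quay with the gecko and the hawk.  [the old quay: the mantis | the new quay: the cricket, the frog, the gecko, the hawk]
6. Drover goes back to the old quay with the frog.  [the old quay: the frog, the mantis | the new quay: the cricket, the gecko, the hawk]
7. Drover goes to the new quay with the frog and the mantis.  [the old quay: — | the new quay: the cricket, the frog, the gecko, the hawk, the mantis]

No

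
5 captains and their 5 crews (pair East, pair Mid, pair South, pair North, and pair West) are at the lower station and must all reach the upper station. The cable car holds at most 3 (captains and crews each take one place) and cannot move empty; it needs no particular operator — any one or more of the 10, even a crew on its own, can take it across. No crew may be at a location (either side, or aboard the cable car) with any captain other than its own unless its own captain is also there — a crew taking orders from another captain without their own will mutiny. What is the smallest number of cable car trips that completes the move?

11

Counting alone: each trip to the upper station takes at most 3 across and each return brings at least 1 back, so after t trips out (and t−1 returns) at most 3t − (t−1) of the 10 are across; that first reaches 10 at t = 5, so at least 9 crossings are needed.
The safety rule pushes this higher. Following every safe sequence of crossings, the most of the 10 that can be at the upper station as the cable car arrives there on crossing 9 is 9 — never all 10.
So no plan with fewer than 11 crossings exists, and this one achieves 11:
1. captain East and crew East cross → the upper station.
2. captain East crosses ← the lower station.
3. crew Mid, crew North, and crew South cross → the upper station.
4. crew East crosses ← the lower station.
5. captain Mid, captain North, and captain South cross → the upper station.
6. captain Mid and crew Mid cross ← the lower station.
7. captain East, captain Mid, and captain West cross → the upper station.
8. crew South crosses ← the lower station.
9. crew East and crew Mid cross → the upper station.
10. crew East crosses ← the lower station.
11. crew East, crew South, and crew West cross → the upper station.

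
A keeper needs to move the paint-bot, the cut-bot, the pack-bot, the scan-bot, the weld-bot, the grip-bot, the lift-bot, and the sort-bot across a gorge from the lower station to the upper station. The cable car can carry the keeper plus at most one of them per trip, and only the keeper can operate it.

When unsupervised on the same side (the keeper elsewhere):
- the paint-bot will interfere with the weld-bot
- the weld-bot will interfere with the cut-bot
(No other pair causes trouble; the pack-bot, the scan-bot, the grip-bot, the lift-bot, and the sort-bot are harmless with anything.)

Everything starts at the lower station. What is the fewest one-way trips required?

Counting alone: the keeper can take at most 1 across per trip to the upper station, so moving all 8 needs at least 8 loaded trips out, with a return between consecutive ones — at least 15 crossings.
The safety rule pushes this higher. Following every safe sequence of crossings, the most of the 8 that can be at the upper station as the cable car arrives there on crossing 15 is 7 — never all 8.
So no plan with fewer than 17 crossings exists, and this one achieves 17:
1. Keeper goes to the upper station with the weld-bot.
2. Keeper goes back to the lower station alone.
3. Keeper goes to the upper station with the paint-bot.
4. Keeper goes back to the lower station with the weld-bot.
5. Keeper goes to the upper station with the cut-bot.
6. Keeper goes back to the lower station alone.
7. Keeper goes to the upper station with the pack-bot.
8. Keeper goes back to the lower station alone.
9. Keeper goes to the upper station with the scan-bot.
10. Keeper goes back to the lower station alone.
11. Keeper goes to the upper station with the grip-bot.
12. Keeper goes back to the lower station alone.
13. Keeper goes to the upper station with the lift-bot.
14. Keeper goes back to the lower station alone.
15. Keeper goes to the upper station with the sort-bot.
16. Keeper goes back to the lower station alone.
17. Keeper goes to the upper station with the weld-bot.

17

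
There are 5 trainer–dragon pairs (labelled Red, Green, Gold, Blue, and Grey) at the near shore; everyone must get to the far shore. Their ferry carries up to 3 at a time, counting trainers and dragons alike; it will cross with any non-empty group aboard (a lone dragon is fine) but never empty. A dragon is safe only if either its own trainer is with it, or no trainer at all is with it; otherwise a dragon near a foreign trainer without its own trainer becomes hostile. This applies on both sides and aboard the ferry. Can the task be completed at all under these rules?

1. dragon Red and trainer Red cross → the far shore.
2. trainer Red crosses ← the near shore.
3. dragon Blue, dragon Gold, and dragon Green cross → the far shore.
4. dragon Red crosses ← the near shore.
5. trainer Blue, trainer Gold, and trainer Green cross → the far shore.
6. dragon Green and trainer Green cross ← the near shore.
7. trainer Green, trainer Grey, and trainer Red cross → the far shore.
8. dragon Gold crosses ← the near shore.
9. dragon Green and dragon Red cross → the far shore.
10. dragon Red crosses ← the near shore.
11. dragon Gold, dragon Grey, and dragon Red cross → the far shore.

Yes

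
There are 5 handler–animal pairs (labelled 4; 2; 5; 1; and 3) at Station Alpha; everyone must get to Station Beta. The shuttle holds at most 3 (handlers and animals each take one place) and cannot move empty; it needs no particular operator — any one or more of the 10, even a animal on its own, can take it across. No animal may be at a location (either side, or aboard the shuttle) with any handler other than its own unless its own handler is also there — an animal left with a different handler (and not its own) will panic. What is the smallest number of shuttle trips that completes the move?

11

Counting alone: each trip to Station Beta takes at most 3 across and each return brings at least 1 back, so after t trips out (and t−1 returns) at most 3t − (t−1) of the 10 are across; that first reaches 10 at t = 5, so at least 9 crossings are needed.
The safety rule pushes this higher. Following every safe sequence of crossings, the most of the 10 that can be at Station Beta as the shuttle arrives there on crossing 9 is 9 — never all 10.
So no plan with fewer than 11 crossings exists, and this one achieves 11:
1. animal 4 and handler 4 cross → Station Beta.
2. handler 4 crosses ← Station Alpha.
3. animal 1, animal 2, and animal 5 cross → Station Beta.
4. animal 4 crosses ← Station Alpha.
5. handler 1, handler 2, and handler 5 cross → Station Beta.
6. animal 2 and handler 2 cross ← Station Alpha.
7. handler 2, handler 3, and handler 4 cross → Station Beta.
8. animal 5 crosses ← Station Alpha.
9. animal 2 and animal 4 cross → Station Beta.
10. animal 4 crosses ← Station Alpha.
11. animal 3, animal 4, and animal 5 cross → Station Beta.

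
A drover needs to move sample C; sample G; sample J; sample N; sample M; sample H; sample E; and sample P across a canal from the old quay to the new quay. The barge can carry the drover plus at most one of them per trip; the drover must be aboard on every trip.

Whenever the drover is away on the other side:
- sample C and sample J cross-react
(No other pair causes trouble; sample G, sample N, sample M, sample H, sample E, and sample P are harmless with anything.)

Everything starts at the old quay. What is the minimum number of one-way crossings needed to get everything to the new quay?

Counting alone: the drover can take at most 1 across per trip to the new quay, so moving all 8 needs at least 8 loaded trips out, with a return between consecutive ones — at least 15 crossings.
The plan below uses exactly 15 crossings, so it is optimal:
1. Drover goes to the new quay with sample C.  [the old quay: sample E, sample G, sample H, sample J, sample M, sample N, sample P | the new quay: sample C]
2. Drover goes back to the old quay alone.  [the old quay: sample E, sample G, sample H, sample J, sample M, sample N, sample P | the new quay: sample C]
3. Drover goes to the new quay with sample G.  [the old quay: sample E, sample H, sample J, sample M, sample N, sample P | the new quay: sample C, sample G]
4. Drover goes back to the old quay alone.  [the old quay: sample E, sample H, sample J, sample M, sample N, sample P | the new quay: sample C, sample G]
5. Drover goes to the new quay with sample N.  [the old quay: sample E, sample H, sample J, sample M, sample P | the new quay: sample C, sample G, sample N]
6. Drover goes back to the old quay alone.  [the old quay: sample E, sample H, sample J, sample M, sample P | the new quay: sample C, sample G, sample N]
7. Drover goes to the new quay with sample M.  [the old quay: sample E, sample H, sample J, sample P | the new quay: sample C, sample G, sample M, sample N]
8. Drover goes back to the old quay alone.  [the old quay: sample E, sample H, sample J, sample P | the new quay: sample C, sample G, sample M, sample N]
9. Drover goes to the new quay with sample H.  [the old quay: sample E, sample J, sample P | the new quay: sample C, sample G, sample H, sample M, sample N]
10. Drover goes back to the old quay alone.  [the old quay: sample E, sample J, sample P | the new quay: sample C, sample G, sample H, sample M, sample N]
11. Drover goes to the new quay with sample E.  [the old quay: sample J, sample P | the new quay: sample C, sample E, sample G, sample H, sample M, sample N]
12. Drover goes back to the old quay alone.  [the old quay: sample J, sample P | the new quay: sample C, sample E, sample G, sample H, sample M, sample N]
13. Drover goes to the new quay with sample P.  [the old quay: sample J | the new quay: sample C, sample E, sample G, sample H, sample M, sample N, sample P]
14. Drover goes back to the old quay alone.  [the old quay: sample J | the new quay: sample C, sample E, sample G, sample H, sample M, sample N, sample P]
15. Drover goes to the new quay with sample J.  [the old quay: — | the new quay: sample C, sample E, sample G, sample H, sample J, sample M, sample N, sample P]

15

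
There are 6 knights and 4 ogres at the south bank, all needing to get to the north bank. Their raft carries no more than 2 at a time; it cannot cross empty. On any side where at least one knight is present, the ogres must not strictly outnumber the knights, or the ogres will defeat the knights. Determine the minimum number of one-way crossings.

17

Counting alone: each trip to the north bank takes at most 2 across and each return brings at least 1 back, so after t trips out (and t−1 returns) at most 2t − (t−1) of the 10 are across; that first reaches 10 at t = 9, so at least 17 crossings are needed.
The plan below uses exactly 17 crossings, so it is optimal:
1. 2 ogres → the north bank.  (the south bank: 6K 2O; the north bank: 0K 2O)
2. 1 ogre ← the south bank.  (the south bank: 6K 3O; the north bank: 0K 1O)
3. 2 ogres → the north bank.  (the south bank: 6K 1O; the north bank: 0K 3O)
4. 1 ogre ← the south bank.  (the south bank: 6K 2O; the north bank: 0K 2O)
5. 2 knights → the north bank.  (the south bank: 4K 2O; the north bank: 2K 2O)
6. 1 ogre ← the south bank.  (the south bank: 4K 3O; the north bank: 2K 1O)
7. 1 knight and 1 ogre → the north bank.  (the south bank: 3K 2O; the north bank: 3K 2O)
8. 1 ogre ← the south bank.  (the south bank: 3K 3O; the north bank: 3K 1O)
9. 2 ogres → the north bank.  (the south bank: 3K 1O; the north bank: 3K 3O)
10. 1 ogre ← the south bank.  (the south bank: 3K 2O; the north bank: 3K 2O)
11. 1 knight and 1 ogre → the north bank.  (the south bank: 2K 1O; the north bank: 4K 3O)
12. 1 ogre ← the south bank.  (the south bank: 2K 2O; the north bank: 4K 2O)
13. 2 ogres → the north bank.  (the south bank: 2K 0O; the north bank: 4K 4O)
14. 1 ogre ← the south bank.  (the south bank: 2K 1O; the north bank: 4K 3O)
15. 1 knight and 1 ogre → the north bank.  (the south bank: 1K 0O; the north bank: 5K 4O)
16. 1 ogre ← the south bank.  (the south bank: 1K 1O; the north bank: 5K 3O)
17. 1 knight and 1 ogre → the north bank.  (the south bank: 0K 0O; the north bank: 6K 4O)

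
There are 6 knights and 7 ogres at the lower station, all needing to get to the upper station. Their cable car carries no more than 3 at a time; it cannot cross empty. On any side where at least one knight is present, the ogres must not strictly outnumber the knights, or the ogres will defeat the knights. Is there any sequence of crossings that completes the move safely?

No

The ogres already outnumber the knights at the lower station before anyone moves, so the starting position itself is disallowed.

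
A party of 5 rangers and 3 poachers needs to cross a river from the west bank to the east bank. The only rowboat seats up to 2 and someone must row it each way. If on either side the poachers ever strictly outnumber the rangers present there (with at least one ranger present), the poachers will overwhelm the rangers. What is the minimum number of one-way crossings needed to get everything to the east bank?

Counting alone: each trip to the east bank takes at most 2 across and each return brings at least 1 back, so after t trips out (and t−1 returns) at most 2t − (t−1) of the 8 are across; that first reaches 8 at t = 7, so at least 13 crossings are needed.
The plan below uses exactly 13 crossings, so it is optimal:
1. 2 poachers → the east bank.  (the west bank: 5R 1P; the east bank: 0R 2P)
2. 1 poacher ← the west bank.  (the west bank: 5R 2P; the east bank: 0R 1P)
3. 2 poachers → the east bank.  (the west bank: 5R 0P; the east bank: 0R 3P)
4. 1 poacher ← the west bank.  (the west bank: 5R 1P; the east bank: 0R 2P)
5. 2 rangers → the east bank.  (the west bank: 3R 1P; the east bank: 2R 2P)
6. 1 poacher ← the west bank.  (the west bank: 3R 2P; the east bank: 2R 1P)
7. 1 ranger and 1 poacher → the east bank.  (the west bank: 2R 1P; the east bank: 3R 2P)
8. 1 poacher ← the west bank.  (the west bank: 2R 2P; the east bank: 3R 1P)
9. 2 poachers → the east bank.  (the west bank: 2R 0P; the east bank: 3R 3P)
10. 1 poacher ← the west bank.  (the west bank: 2R 1P; the east bank: 3R 2P)
11. 1 ranger and 1 poacher → the east bank.  (the west bank: 1R 0P; the east bank: 4R 3P)
12. 1 poacher ← the west bank.  (the west bank: 1R 1P; the east bank: 4R 2P)
13. 1 ranger and 1 poacher → the east bank.  (the west bank: 0R 0P; the east bank: 5R 3P)

13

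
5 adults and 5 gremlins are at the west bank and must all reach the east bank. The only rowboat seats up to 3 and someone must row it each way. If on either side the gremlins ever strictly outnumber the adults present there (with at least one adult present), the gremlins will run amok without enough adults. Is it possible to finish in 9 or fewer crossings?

No

Counting alone: each trip to the east bank takes at most 3 across and each return brings at least 1 back, so after t trips out (and t−1 returns) at most 3t − (t−1) of the 10 are across; that first reaches 10 at t = 5, so at least 9 crossings are needed.
The safety rule pushes this higher. Following every safe sequence of crossings, the most of the 10 that can be at the east bank as the rowboat arrives there on crossing 9 is 9 — never all 10.
So the move cannot be finished within 9 crossings. (The shortest complete plan takes 11:)
1. 2 gremlins → the east bank.  (the west bank: 5A 3G; the east bank: 0A 2G)
2. 1 gremlin ← the west bank.  (the west bank: 5A 4G; the east bank: 0A 1G)
3. 3 gremlins → the east bank.  (the west bank: 5A 1G; the east bank: 0A 4G)
4. 1 gremlin ← the west bank.  (the west bank: 5A 2G; the east bank: 0A 3G)
5. 3 adults → the east bank.  (the west bank: 2A 2G; the east bank: 3A 3G)
6. 1 adult and 1 gremlin ← the west bank.  (the west bank: 3A 3G; the east bank: 2A 2G)
7. 3 adults → the east bank.  (the west bank: 0A 3G; the east bank: 5A 2G)
8. 1 gremlin ← the west bank.  (the west bank: 0A 4G; the east bank: 5A 1G)
9. 2 gremlins → the east bank.  (the west bank: 0A 2G; the east bank: 5A 3G)
10. 1 gremlin ← the west bank.  (the west bank: 0A 3G; the east bank: 5A 2G)
11. 3 gremlins → the east bank.  (the west bank: 0A 0G; the east bank: 5A 5G)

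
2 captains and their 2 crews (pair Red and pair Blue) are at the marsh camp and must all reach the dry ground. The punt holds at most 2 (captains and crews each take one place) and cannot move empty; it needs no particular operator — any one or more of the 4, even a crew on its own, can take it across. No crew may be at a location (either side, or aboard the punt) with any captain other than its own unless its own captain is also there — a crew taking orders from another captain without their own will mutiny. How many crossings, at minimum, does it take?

5

Counting alone: each trip to the dry ground takes at most 2 across and each return brings at least 1 back, so after t trips out (and t−1 returns) at most 2t − (t−1) of the 4 are across; that first reaches 4 at t = 3, so at least 5 crossings are needed.
The plan below uses exactly 5 crossings, so it is optimal:
1. captain Red and crew Red cross → the dry ground.
2. captain Red crosses ← the marsh camp.
3. captain Blue and captain Red cross → the dry ground.
4. captain Blue crosses ← the marsh camp.
5. captain Blue and crew Blue cross → the dry ground.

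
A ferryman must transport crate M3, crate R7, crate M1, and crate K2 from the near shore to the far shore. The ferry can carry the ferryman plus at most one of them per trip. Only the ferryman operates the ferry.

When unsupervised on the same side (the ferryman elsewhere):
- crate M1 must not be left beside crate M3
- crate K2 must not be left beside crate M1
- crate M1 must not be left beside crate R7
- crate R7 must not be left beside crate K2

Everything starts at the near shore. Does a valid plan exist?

No

Whatever the first load, the items left behind include a forbidden pair without the ferryman. No opening move is safe, so no plan exists.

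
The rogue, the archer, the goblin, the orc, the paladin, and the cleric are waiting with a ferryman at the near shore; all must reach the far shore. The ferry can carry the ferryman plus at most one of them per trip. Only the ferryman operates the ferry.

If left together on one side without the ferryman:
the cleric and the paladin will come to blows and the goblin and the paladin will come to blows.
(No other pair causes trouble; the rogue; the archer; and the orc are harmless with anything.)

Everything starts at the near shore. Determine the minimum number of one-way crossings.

Counting alone: the ferryman can take at most 1 across per trip to the far shore, so moving all 6 needs at least 6 loaded trips out, with a return between consecutive ones — at least 11 crossings.
The safety rule pushes this higher. Following every safe sequence of crossings, the most of the 6 that can be at the far shore as the ferry arrives there on crossing 11 is 5 — never all 6.
So no plan with fewer than 13 crossings exists, and this one achieves 13:
1. Ferryman goes to the far shore with the paladin.  [the near shore: the archer, the cleric, the goblin, the orc, the rogue | the far shore: the paladin]
2. Ferryman goes back to the near shore alone.  [the near shore: the archer, the cleric, the goblin, the orc, the rogue | the far shore: the paladin]
3. Ferryman goes to the far shore with the rogue.  [the near shore: the archer, the cleric, the goblin, the orc | the far shore: the paladin, the rogue]
4. Ferryman goes back to the near shore alone.  [the near shore: the archer, the cleric, the goblin, the orc | the far shore: the paladin, the rogue]
5. Ferryman goes to the far shore with the archer.  [the near shore: the cleric, the goblin, the orc | the far shore: the archer, the paladin, the rogue]
6. Ferryman goes back to the near shore alone.  [the near shore: the cleric, the goblin, the orc | the far shore: the archer, the paladin, the rogue]
7. Ferryman goes to the far shore with the goblin.  [the near shore: the cleric, the orc | the far shore: the archer, the goblin, the paladin, the rogue]
8. Ferryman goes back to the near shore with the paladin.  [the near shore: the cleric, the orc, the paladin | the far shore: the archer, the goblin, the rogue]
9. Ferryman goes to the far shore with the cleric.  [the near shore: the orc, the paladin | the far shore: the archer, the cleric, the goblin, the rogue]
10. Ferryman goes back to the near shore alone.  [the near shore: the orc, the paladin | the far shore: the archer, the cleric, the goblin, the rogue]
11. Ferryman goes to the far shore with the orc.  [the near shore: the paladin | the far shore: the archer, the cleric, the goblin, the orc, the rogue]
12. Ferryman goes back to the near shore alone.  [the near shore: the paladin | the far shore: the archer, the cleric, the goblin, the orc, the rogue]
13. Ferryman goes to the far shore with the paladin.  [the near shore: — | the far shore: the archer, the cleric, the goblin, the orc, the paladin, the rogue]

13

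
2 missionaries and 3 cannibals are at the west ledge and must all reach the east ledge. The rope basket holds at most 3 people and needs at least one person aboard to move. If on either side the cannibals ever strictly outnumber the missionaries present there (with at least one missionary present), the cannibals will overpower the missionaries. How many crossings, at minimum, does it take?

impossible

The cannibals already outnumber the missionaries at the west ledge before anyone moves, so the starting position itself is disallowed.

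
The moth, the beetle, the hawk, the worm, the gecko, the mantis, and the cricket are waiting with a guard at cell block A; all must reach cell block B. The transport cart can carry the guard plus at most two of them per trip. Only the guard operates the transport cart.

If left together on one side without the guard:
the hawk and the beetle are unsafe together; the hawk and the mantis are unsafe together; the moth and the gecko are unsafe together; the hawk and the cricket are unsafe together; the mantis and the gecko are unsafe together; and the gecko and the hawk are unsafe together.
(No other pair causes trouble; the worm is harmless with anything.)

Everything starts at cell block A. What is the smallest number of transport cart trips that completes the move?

11

Counting alone: the guard can take at most 2 across per trip to cell block B, so moving all 7 needs at least 4 loaded trips out, with a return between consecutive ones — at least 7 crossings.
The safety rule pushes this higher. Following every safe sequence of crossings, the most of the 7 that can be at cell block B as the transport cart arrives there on crossings 7, 9 is 5, 6 respectively — never all 7.
So no plan with fewer than 11 crossings exists, and this one achieves 11:
1. Guard goes to cell block B with the gecko and the hawk.  [cell block A: the beetle, the cricket, the mantis, the moth, the worm | cell block B: the gecko, the hawk]
2. Guard goes back to cell block A with the hawk.  [cell block A: the beetle, the cricket, the hawk, the mantis, the moth, the worm | cell block B: the gecko]
3. Guard goes to cell block B with the hawk and the moth.  [cell block A: the beetle, the cricket, the mantis, the worm | cell block B: the gecko, the hawk, the moth]
4. Guard goes back to cell block A with the gecko.  [cell block A: the beetle, the cricket, the gecko, the mantis, the worm | cell block B: the hawk, the moth]
5. Guard goes to cell block B with the beetle and the mantis.  [cell block A: the cricket, the gecko, the worm | cell block B: the beetle, the hawk, the mantis, the moth]
6. Guard goes back to cell block A with the hawk.  [cell block A: the cricket, the gecko, the hawk, the worm | cell block B: the beetle, the mantis, the moth]
7. Guard goes to cell block B with the hawk and the worm.  [cell block A: the cricket, the gecko | cell block B: the beetle, the hawk, the mantis, the moth, the worm]
8. Guard goes back to cell block A with the hawk.  [cell block A: the cricket, the gecko, the hawk | cell block B: the beetle, the mantis, the moth, the worm]
9. Guard goes to cell block B with the cricket and the hawk.  [cell block A: the gecko | cell block B: the beetle, the cricket, the hawk, the mantis, the moth, the worm]
10. Guard goes back to cell block A with the hawk.  [cell block A: the gecko, the hawk | cell block B: the beetle, the cricket, the mantis, the moth, the worm]
11. Guard goes to cell block B with the gecko and the hawk.  [cell block A: — | cell block B: the beetle, the cricket, the gecko, the hawk, the mantis, the moth, the worm]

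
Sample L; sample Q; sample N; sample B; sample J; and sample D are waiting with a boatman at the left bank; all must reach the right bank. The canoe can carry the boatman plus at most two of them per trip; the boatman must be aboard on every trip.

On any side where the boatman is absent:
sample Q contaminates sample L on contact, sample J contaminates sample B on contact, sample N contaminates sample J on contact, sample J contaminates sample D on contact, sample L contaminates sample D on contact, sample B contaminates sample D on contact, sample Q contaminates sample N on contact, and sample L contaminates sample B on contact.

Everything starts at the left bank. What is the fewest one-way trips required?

Whatever the first load, the items left behind include a forbidden pair without the boatman. No opening move is safe, so no plan exists.

impossible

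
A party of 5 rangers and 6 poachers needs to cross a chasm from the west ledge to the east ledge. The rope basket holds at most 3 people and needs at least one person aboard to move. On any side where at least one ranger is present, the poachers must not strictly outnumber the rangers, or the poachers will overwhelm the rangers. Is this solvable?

No

The poachers already outnumber the rangers at the west ledge before anyone moves, so the starting position itself is disallowed.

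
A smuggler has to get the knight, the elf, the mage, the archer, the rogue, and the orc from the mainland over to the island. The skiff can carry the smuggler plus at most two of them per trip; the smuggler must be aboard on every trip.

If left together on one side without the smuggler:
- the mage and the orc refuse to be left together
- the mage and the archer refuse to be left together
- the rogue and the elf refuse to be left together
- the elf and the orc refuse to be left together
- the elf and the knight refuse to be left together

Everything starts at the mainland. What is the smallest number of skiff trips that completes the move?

7

Counting alone: the smuggler can take at most 2 across per trip to the island, so moving all 6 needs at least 3 loaded trips out, with a return between consecutive ones — at least 5 crossings.
The safety rule pushes this higher. Following every safe sequence of crossings, the most of the 6 that can be at the island as the skiff arrives there on crossing 5 is 5 — never all 6.
So no plan with fewer than 7 crossings exists, and this one achieves 7:
1. Smuggler goes to the island with the elf and the mage.  [the mainland: the archer, the knight, the orc, the rogue | the island: the elf, the mage]
2. Smuggler goes back to the mainland alone.  [the mainland: the archer, the knight, the orc, the rogue | the island: the elf, the mage]
3. Smuggler goes to the island with the archer and the knight.  [the mainland: the orc, the rogue | the island: the archer, the elf, the knight, the mage]
4. Smuggler goes back to the mainland with the elf and the mage.  [the mainland: the elf, the mage, the orc, the rogue | the island: the archer, the knight]
5. Smuggler goes to the island with the orc and the rogue.  [the mainland: the elf, the mage | the island: the archer, the knight, the orc, the rogue]
6. Smuggler goes back to the mainland alone.  [the mainland: the elf, the mage | the island: the archer, the knight, the orc, the rogue]
7. Smuggler goes to the island with the elf and the mage.  [the mainland: — | the island: the archer, the elf, the knight, the mage, the orc, the rogue]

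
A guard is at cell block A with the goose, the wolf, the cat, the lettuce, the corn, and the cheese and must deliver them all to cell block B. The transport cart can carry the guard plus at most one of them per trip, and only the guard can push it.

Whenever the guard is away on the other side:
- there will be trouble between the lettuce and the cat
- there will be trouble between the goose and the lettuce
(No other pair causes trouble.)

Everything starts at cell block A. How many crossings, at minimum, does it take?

13

Counting alone: the guard can take at most 1 across per trip to cell block B, so moving all 6 needs at least 6 loaded trips out, with a return between consecutive ones — at least 11 crossings.
The safety rule pushes this higher. Following every safe sequence of crossings, the most of the 6 that can be at cell block B as the transport cart arrives there on crossing 11 is 5 — never all 6.
So no plan with fewer than 13 crossings exists, and this one achieves 13:
1. Guard goes to cell block B with the lettuce.
2. Guard goes back to cell block A alone.
3. Guard goes to cell block B with the goose.
4. Guard goes back to cell block A with the lettuce.
5. Guard goes to cell block B with the cat.
6. Guard goes back to cell block A alone.
7. Guard goes to cell block B with the wolf.
8. Guard goes back to cell block A alone.
9. Guard goes to cell block B with the corn.
10. Guard goes back to cell block A alone.
11. Guard goes to cell block B with the cheese.
12. Guard goes back to cell block A alone.
13. Guard goes to cell block B with the lettuce.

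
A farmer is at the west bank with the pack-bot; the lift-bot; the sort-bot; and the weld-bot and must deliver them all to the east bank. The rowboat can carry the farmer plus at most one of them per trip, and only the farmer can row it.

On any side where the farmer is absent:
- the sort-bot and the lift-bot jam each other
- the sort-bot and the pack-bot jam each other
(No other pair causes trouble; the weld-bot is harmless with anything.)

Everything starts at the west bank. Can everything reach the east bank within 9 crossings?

Yes

Yes — this plan uses 9 crossings (≤ 9):
1. Farmer goes to the east bank with the sort-bot.
2. Farmer goes back to the west bank alone.
3. Farmer goes to the east bank with the pack-bot.
4. Farmer goes back to the west bank with the sort-bot.
5. Farmer goes to the east bank with the lift-bot.
6. Farmer goes back to the west bank alone.
7. Farmer goes to the east bank with the weld-bot.
8. Farmer goes back to the west bank alone.
9. Farmer goes to the east bank with the sort-bot.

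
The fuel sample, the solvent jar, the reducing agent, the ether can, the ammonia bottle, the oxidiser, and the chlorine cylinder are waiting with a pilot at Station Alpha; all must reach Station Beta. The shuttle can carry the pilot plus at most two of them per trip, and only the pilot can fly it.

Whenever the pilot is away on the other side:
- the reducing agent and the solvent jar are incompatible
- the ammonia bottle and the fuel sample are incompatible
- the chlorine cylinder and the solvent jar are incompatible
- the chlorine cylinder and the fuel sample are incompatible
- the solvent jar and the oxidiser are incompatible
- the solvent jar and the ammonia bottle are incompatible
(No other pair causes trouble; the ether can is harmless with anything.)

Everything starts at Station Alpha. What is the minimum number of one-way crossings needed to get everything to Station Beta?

Counting alone: the pilot can take at most 2 across per trip to Station Beta, so moving all 7 needs at least 4 loaded trips out, with a return between consecutive ones — at least 7 crossings.
The safety rule pushes this higher. Following every safe sequence of crossings, the most of the 7 that can be at Station Beta as the shuttle arrives there on crossing 7 is 6 — never all 7.
So no plan with fewer than 9 crossings exists, and this one achieves 9:
1. Pilot goes to Station Beta with the fuel sample and the solvent jar.
2. Pilot goes back to Station Alpha alone.
3. Pilot goes to Station Beta with the ether can.
4. Pilot goes back to Station Alpha alone.
5. Pilot goes to Station Beta with the ammonia bottle and the reducing agent.
6. Pilot goes back to Station Alpha with the fuel sample and the solvent jar.
7. Pilot goes to Station Beta with the chlorine cylinder and the oxidiser.
8. Pilot goes back to Station Alpha alone.
9. Pilot goes to Station Beta with the fuel sample and the solvent jar.

9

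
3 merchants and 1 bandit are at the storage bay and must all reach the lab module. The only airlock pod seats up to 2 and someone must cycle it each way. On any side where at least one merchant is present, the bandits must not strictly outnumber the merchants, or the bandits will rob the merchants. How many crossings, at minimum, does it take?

Counting alone: each trip to the lab module takes at most 2 across and each return brings at least 1 back, so after t trips out (and t−1 returns) at most 2t − (t−1) of the 4 are across; that first reaches 4 at t = 3, so at least 5 crossings are needed.
The plan below uses exactly 5 crossings, so it is optimal:
1. 1 merchant and 1 bandit → the lab module.  (the storage bay: 2M 0B; the lab module: 1M 1B)
2. 1 bandit ← the storage bay.  (the storage bay: 2M 1B; the lab module: 1M 0B)
3. 1 merchant and 1 bandit → the lab module.  (the storage bay: 1M 0B; the lab module: 2M 1B)
4. 1 bandit ← the storage bay.  (the storage bay: 1M 1B; the lab module: 2M 0B)
5. 1 merchant and 1 bandit → the lab module.  (the storage bay: 0M 0B; the lab module: 3M 1B)

5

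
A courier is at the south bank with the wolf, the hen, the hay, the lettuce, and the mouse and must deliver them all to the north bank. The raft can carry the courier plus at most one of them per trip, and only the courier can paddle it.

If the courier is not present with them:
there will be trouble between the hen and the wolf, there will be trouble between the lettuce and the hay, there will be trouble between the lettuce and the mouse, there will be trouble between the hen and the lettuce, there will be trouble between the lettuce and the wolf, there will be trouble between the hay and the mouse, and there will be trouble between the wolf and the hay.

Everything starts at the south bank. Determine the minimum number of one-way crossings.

impossible

Whatever the first load, the items left behind include a forbidden pair without the courier. No opening move is safe, so no plan exists.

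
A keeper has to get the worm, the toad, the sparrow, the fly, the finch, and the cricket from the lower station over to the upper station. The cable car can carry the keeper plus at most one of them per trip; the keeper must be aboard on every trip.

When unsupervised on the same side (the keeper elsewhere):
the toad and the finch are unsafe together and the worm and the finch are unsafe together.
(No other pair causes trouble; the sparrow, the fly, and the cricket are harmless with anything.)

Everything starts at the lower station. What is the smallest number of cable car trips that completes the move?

13

Counting alone: the keeper can take at most 1 across per trip to the upper station, so moving all 6 needs at least 6 loaded trips out, with a return between consecutive ones — at least 11 crossings.
The safety rule pushes this higher. Following every safe sequence of crossings, the most of the 6 that can be at the upper station as the cable car arrives there on crossing 11 is 5 — never all 6.
So no plan with fewer than 13 crossings exists, and this one achieves 13:
1. Keeper goes to the upper station with the finch.  [the lower station: the cricket, the fly, the sparrow, the toad, the worm | the upper station: the finch]
2. Keeper goes back to the lower station alone.  [the lower station: the cricket, the fly, the sparrow, the toad, the worm | the upper station: the finch]
3. Keeper goes to the upper station with the worm.  [the lower station: the cricket, the fly, the sparrow, the toad | the upper station: the finch, the worm]
4. Keeper goes back to the lower station with the finch.  [the lower station: the cricket, the finch, the fly, the sparrow, the toad | the upper station: the worm]
5. Keeper goes to the upper station with the toad.  [the lower station: the cricket, the finch, the fly, the sparrow | the upper station: the toad, the worm]
6. Keeper goes back to the lower station alone.  [the lower station: the cricket, the finch, the fly, the sparrow | the upper station: the toad, the worm]
7. Keeper goes to the upper station with the sparrow.  [the lower station: the cricket, the finch, the fly | the upper station: the sparrow, the toad, the worm]
8. Keeper goes back to the lower station alone.  [the lower station: the cricket, the finch, the fly | the upper station: the sparrow, the toad, the worm]
9. Keeper goes to the upper station with the fly.  [the lower station: the cricket, the finch | the upper station: the fly, the sparrow, the toad, the worm]
10. Keeper goes back to the lower station alone.  [the lower station: the cricket, the finch | the upper station: the fly, the sparrow, the toad, the worm]
11. Keeper goes to the upper station with the cricket.  [the lower station: the finch | the upper station: the cricket, the fly, the sparrow, the toad, the worm]
12. Keeper goes back to the lower station alone.  [the lower station: the finch | the upper station: the cricket, the fly, the sparrow, the toad, the worm]
13. Keeper goes to the upper station with the finch.  [the lower station: — | the upper station: the cricket, the finch, the fly, the sparrow, the toad, the worm]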